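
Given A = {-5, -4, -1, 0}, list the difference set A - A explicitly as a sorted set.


A - A = {a - a' : a, a' ∈ A}.
Compute a - a' for each ordered pair (a, a'):
a = -5: -5--5=0, -5--4=-1, -5--1=-4, -5-0=-5
a = -4: -4--5=1, -4--4=0, -4--1=-3, -4-0=-4
a = -1: -1--5=4, -1--4=3, -1--1=0, -1-0=-1
a = 0: 0--5=5, 0--4=4, 0--1=1, 0-0=0
Collecting distinct values (and noting 0 appears from a-a):
A - A = {-5, -4, -3, -1, 0, 1, 3, 4, 5}
|A - A| = 9

A - A = {-5, -4, -3, -1, 0, 1, 3, 4, 5}


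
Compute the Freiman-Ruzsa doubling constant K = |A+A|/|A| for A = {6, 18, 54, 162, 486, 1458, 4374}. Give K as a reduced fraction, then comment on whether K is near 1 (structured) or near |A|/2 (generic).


|A| = 7.
Compute A + A by enumerating all 49 pairs.
A + A = {12, 24, 36, 60, 72, 108, 168, 180, 216, 324, 492, 504, 540, 648, 972, 1464, 1476, 1512, 1620, 1944, 2916, 4380, 4392, 4428, 4536, 4860, 5832, 8748}, so |A + A| = 28.
K = |A + A| / |A| = 28/7 = 4/1 ≈ 4.0000.
Reference: AP of size 7 gives K = 13/7 ≈ 1.8571; a fully generic set of size 7 gives K ≈ 4.0000.

|A| = 7, |A + A| = 28, K = 28/7 = 4/1.


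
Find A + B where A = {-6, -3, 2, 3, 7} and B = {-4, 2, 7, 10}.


A + B = {a + b : a ∈ A, b ∈ B}.
Enumerate all |A|·|B| = 5·4 = 20 pairs (a, b) and collect distinct sums.
a = -6: -6+-4=-10, -6+2=-4, -6+7=1, -6+10=4
a = -3: -3+-4=-7, -3+2=-1, -3+7=4, -3+10=7
a = 2: 2+-4=-2, 2+2=4, 2+7=9, 2+10=12
a = 3: 3+-4=-1, 3+2=5, 3+7=10, 3+10=13
a = 7: 7+-4=3, 7+2=9, 7+7=14, 7+10=17
Collecting distinct sums: A + B = {-10, -7, -4, -2, -1, 1, 3, 4, 5, 7, 9, 10, 12, 13, 14, 17}
|A + B| = 16

A + B = {-10, -7, -4, -2, -1, 1, 3, 4, 5, 7, 9, 10, 12, 13, 14, 17}


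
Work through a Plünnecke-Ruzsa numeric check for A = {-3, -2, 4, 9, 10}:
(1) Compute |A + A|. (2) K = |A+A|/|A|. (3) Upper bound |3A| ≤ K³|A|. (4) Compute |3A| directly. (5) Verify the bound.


|A| = 5.
Step 1: Compute A + A by enumerating all 25 pairs.
A + A = {-6, -5, -4, 1, 2, 6, 7, 8, 13, 14, 18, 19, 20}, so |A + A| = 13.
Step 2: Doubling constant K = |A + A|/|A| = 13/5 = 13/5 ≈ 2.6000.
Step 3: Plünnecke-Ruzsa gives |3A| ≤ K³·|A| = (2.6000)³ · 5 ≈ 87.8800.
Step 4: Compute 3A = A + A + A directly by enumerating all triples (a,b,c) ∈ A³; |3A| = 25.
Step 5: Check 25 ≤ 87.8800? Yes ✓.

K = 13/5, Plünnecke-Ruzsa bound K³|A| ≈ 87.8800, |3A| = 25, inequality holds.


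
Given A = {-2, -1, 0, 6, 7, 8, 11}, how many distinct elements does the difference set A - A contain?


A - A = {a - a' : a, a' ∈ A}; |A| = 7.
Bounds: 2|A|-1 ≤ |A - A| ≤ |A|² - |A| + 1, i.e. 13 ≤ |A - A| ≤ 43.
Note: 0 ∈ A - A always (from a - a). The set is symmetric: if d ∈ A - A then -d ∈ A - A.
Enumerate nonzero differences d = a - a' with a > a' (then include -d):
Positive differences: {1, 2, 3, 4, 5, 6, 7, 8, 9, 10, 11, 12, 13}
Full difference set: {0} ∪ (positive diffs) ∪ (negative diffs).
|A - A| = 1 + 2·13 = 27 (matches direct enumeration: 27).

|A - A| = 27


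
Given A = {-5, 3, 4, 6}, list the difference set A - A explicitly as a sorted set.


A - A = {a - a' : a, a' ∈ A}.
Compute a - a' for each ordered pair (a, a'):
a = -5: -5--5=0, -5-3=-8, -5-4=-9, -5-6=-11
a = 3: 3--5=8, 3-3=0, 3-4=-1, 3-6=-3
a = 4: 4--5=9, 4-3=1, 4-4=0, 4-6=-2
a = 6: 6--5=11, 6-3=3, 6-4=2, 6-6=0
Collecting distinct values (and noting 0 appears from a-a):
A - A = {-11, -9, -8, -3, -2, -1, 0, 1, 2, 3, 8, 9, 11}
|A - A| = 13

A - A = {-11, -9, -8, -3, -2, -1, 0, 1, 2, 3, 8, 9, 11}


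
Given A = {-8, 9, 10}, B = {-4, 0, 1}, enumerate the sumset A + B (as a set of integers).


A + B = {a + b : a ∈ A, b ∈ B}.
Enumerate all |A|·|B| = 3·3 = 9 pairs (a, b) and collect distinct sums.
a = -8: -8+-4=-12, -8+0=-8, -8+1=-7
a = 9: 9+-4=5, 9+0=9, 9+1=10
a = 10: 10+-4=6, 10+0=10, 10+1=11
Collecting distinct sums: A + B = {-12, -8, -7, 5, 6, 9, 10, 11}
|A + B| = 8

A + B = {-12, -8, -7, 5, 6, 9, 10, 11}


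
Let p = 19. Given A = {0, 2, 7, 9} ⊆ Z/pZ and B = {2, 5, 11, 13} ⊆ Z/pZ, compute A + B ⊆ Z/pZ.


Work in Z/19Z: reduce every sum a + b modulo 19.
Enumerate all 16 pairs:
a = 0: 0+2=2, 0+5=5, 0+11=11, 0+13=13
a = 2: 2+2=4, 2+5=7, 2+11=13, 2+13=15
a = 7: 7+2=9, 7+5=12, 7+11=18, 7+13=1
a = 9: 9+2=11, 9+5=14, 9+11=1, 9+13=3
Distinct residues collected: {1, 2, 3, 4, 5, 7, 9, 11, 12, 13, 14, 15, 18}
|A + B| = 13 (out of 19 total residues).

A + B = {1, 2, 3, 4, 5, 7, 9, 11, 12, 13, 14, 15, 18}


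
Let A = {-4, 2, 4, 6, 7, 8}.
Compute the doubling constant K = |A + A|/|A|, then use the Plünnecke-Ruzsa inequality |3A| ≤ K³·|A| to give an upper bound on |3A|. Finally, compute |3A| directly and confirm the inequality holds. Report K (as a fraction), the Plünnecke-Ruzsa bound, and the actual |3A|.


|A| = 6.
Step 1: Compute A + A by enumerating all 36 pairs.
A + A = {-8, -2, 0, 2, 3, 4, 6, 8, 9, 10, 11, 12, 13, 14, 15, 16}, so |A + A| = 16.
Step 2: Doubling constant K = |A + A|/|A| = 16/6 = 16/6 ≈ 2.6667.
Step 3: Plünnecke-Ruzsa gives |3A| ≤ K³·|A| = (2.6667)³ · 6 ≈ 113.7778.
Step 4: Compute 3A = A + A + A directly by enumerating all triples (a,b,c) ∈ A³; |3A| = 28.
Step 5: Check 28 ≤ 113.7778? Yes ✓.

K = 16/6, Plünnecke-Ruzsa bound K³|A| ≈ 113.7778, |3A| = 28, inequality holds.


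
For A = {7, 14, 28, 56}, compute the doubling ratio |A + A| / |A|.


|A| = 4.
Compute A + A by enumerating all 16 pairs.
A + A = {14, 21, 28, 35, 42, 56, 63, 70, 84, 112}, so |A + A| = 10.
K = |A + A| / |A| = 10/4 = 5/2 ≈ 2.5000.
Reference: AP of size 4 gives K = 7/4 ≈ 1.7500; a fully generic set of size 4 gives K ≈ 2.5000.

|A| = 4, |A + A| = 10, K = 10/4 = 5/2.


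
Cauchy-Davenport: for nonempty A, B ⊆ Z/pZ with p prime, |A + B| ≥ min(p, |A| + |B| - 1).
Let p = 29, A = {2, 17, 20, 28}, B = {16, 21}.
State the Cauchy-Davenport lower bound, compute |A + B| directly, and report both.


Cauchy-Davenport: |A + B| ≥ min(p, |A| + |B| - 1) for A, B nonempty in Z/pZ.
|A| = 4, |B| = 2, p = 29.
CD lower bound = min(29, 4 + 2 - 1) = min(29, 5) = 5.
Compute A + B mod 29 directly:
a = 2: 2+16=18, 2+21=23
a = 17: 17+16=4, 17+21=9
a = 20: 20+16=7, 20+21=12
a = 28: 28+16=15, 28+21=20
A + B = {4, 7, 9, 12, 15, 18, 20, 23}, so |A + B| = 8.
Verify: 8 ≥ 5? Yes ✓.

CD lower bound = 5, actual |A + B| = 8.


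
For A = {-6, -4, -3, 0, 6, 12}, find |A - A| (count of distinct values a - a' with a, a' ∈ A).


A - A = {a - a' : a, a' ∈ A}; |A| = 6.
Bounds: 2|A|-1 ≤ |A - A| ≤ |A|² - |A| + 1, i.e. 11 ≤ |A - A| ≤ 31.
Note: 0 ∈ A - A always (from a - a). The set is symmetric: if d ∈ A - A then -d ∈ A - A.
Enumerate nonzero differences d = a - a' with a > a' (then include -d):
Positive differences: {1, 2, 3, 4, 6, 9, 10, 12, 15, 16, 18}
Full difference set: {0} ∪ (positive diffs) ∪ (negative diffs).
|A - A| = 1 + 2·11 = 23 (matches direct enumeration: 23).

|A - A| = 23


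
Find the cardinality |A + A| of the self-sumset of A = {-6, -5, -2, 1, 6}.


A + A = {a + a' : a, a' ∈ A}; |A| = 5.
General bounds: 2|A| - 1 ≤ |A + A| ≤ |A|(|A|+1)/2, i.e. 9 ≤ |A + A| ≤ 15.
Lower bound 2|A|-1 is attained iff A is an arithmetic progression.
Enumerate sums a + a' for a ≤ a' (symmetric, so this suffices):
a = -6: -6+-6=-12, -6+-5=-11, -6+-2=-8, -6+1=-5, -6+6=0
a = -5: -5+-5=-10, -5+-2=-7, -5+1=-4, -5+6=1
a = -2: -2+-2=-4, -2+1=-1, -2+6=4
a = 1: 1+1=2, 1+6=7
a = 6: 6+6=12
Distinct sums: {-12, -11, -10, -8, -7, -5, -4, -1, 0, 1, 2, 4, 7, 12}
|A + A| = 14

|A + A| = 14


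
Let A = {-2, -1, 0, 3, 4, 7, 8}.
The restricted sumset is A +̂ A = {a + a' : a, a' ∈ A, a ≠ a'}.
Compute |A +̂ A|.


Restricted sumset: A +̂ A = {a + a' : a ∈ A, a' ∈ A, a ≠ a'}.
Equivalently, take A + A and drop any sum 2a that is achievable ONLY as a + a for a ∈ A (i.e. sums representable only with equal summands).
Enumerate pairs (a, a') with a < a' (symmetric, so each unordered pair gives one sum; this covers all a ≠ a'):
  -2 + -1 = -3
  -2 + 0 = -2
  -2 + 3 = 1
  -2 + 4 = 2
  -2 + 7 = 5
  -2 + 8 = 6
  -1 + 0 = -1
  -1 + 3 = 2
  -1 + 4 = 3
  -1 + 7 = 6
  -1 + 8 = 7
  0 + 3 = 3
  0 + 4 = 4
  0 + 7 = 7
  0 + 8 = 8
  3 + 4 = 7
  3 + 7 = 10
  3 + 8 = 11
  4 + 7 = 11
  4 + 8 = 12
  7 + 8 = 15
Collected distinct sums: {-3, -2, -1, 1, 2, 3, 4, 5, 6, 7, 8, 10, 11, 12, 15}
|A +̂ A| = 15
(Reference bound: |A +̂ A| ≥ 2|A| - 3 for |A| ≥ 2, with |A| = 7 giving ≥ 11.)

|A +̂ A| = 15


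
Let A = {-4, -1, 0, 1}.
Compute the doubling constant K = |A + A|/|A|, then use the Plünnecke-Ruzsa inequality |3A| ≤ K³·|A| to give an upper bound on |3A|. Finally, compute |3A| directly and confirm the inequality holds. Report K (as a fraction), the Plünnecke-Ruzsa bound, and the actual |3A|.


|A| = 4.
Step 1: Compute A + A by enumerating all 16 pairs.
A + A = {-8, -5, -4, -3, -2, -1, 0, 1, 2}, so |A + A| = 9.
Step 2: Doubling constant K = |A + A|/|A| = 9/4 = 9/4 ≈ 2.2500.
Step 3: Plünnecke-Ruzsa gives |3A| ≤ K³·|A| = (2.2500)³ · 4 ≈ 45.5625.
Step 4: Compute 3A = A + A + A directly by enumerating all triples (a,b,c) ∈ A³; |3A| = 14.
Step 5: Check 14 ≤ 45.5625? Yes ✓.

K = 9/4, Plünnecke-Ruzsa bound K³|A| ≈ 45.5625, |3A| = 14, inequality holds.


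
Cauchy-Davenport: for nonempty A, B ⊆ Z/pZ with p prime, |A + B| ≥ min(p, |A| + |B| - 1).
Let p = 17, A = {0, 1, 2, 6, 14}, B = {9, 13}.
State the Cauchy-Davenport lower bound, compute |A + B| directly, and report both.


Cauchy-Davenport: |A + B| ≥ min(p, |A| + |B| - 1) for A, B nonempty in Z/pZ.
|A| = 5, |B| = 2, p = 17.
CD lower bound = min(17, 5 + 2 - 1) = min(17, 6) = 6.
Compute A + B mod 17 directly:
a = 0: 0+9=9, 0+13=13
a = 1: 1+9=10, 1+13=14
a = 2: 2+9=11, 2+13=15
a = 6: 6+9=15, 6+13=2
a = 14: 14+9=6, 14+13=10
A + B = {2, 6, 9, 10, 11, 13, 14, 15}, so |A + B| = 8.
Verify: 8 ≥ 6? Yes ✓.

CD lower bound = 6, actual |A + B| = 8.


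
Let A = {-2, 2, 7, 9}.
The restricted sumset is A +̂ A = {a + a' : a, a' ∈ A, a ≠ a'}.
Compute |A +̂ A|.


Restricted sumset: A +̂ A = {a + a' : a ∈ A, a' ∈ A, a ≠ a'}.
Equivalently, take A + A and drop any sum 2a that is achievable ONLY as a + a for a ∈ A (i.e. sums representable only with equal summands).
Enumerate pairs (a, a') with a < a' (symmetric, so each unordered pair gives one sum; this covers all a ≠ a'):
  -2 + 2 = 0
  -2 + 7 = 5
  -2 + 9 = 7
  2 + 7 = 9
  2 + 9 = 11
  7 + 9 = 16
Collected distinct sums: {0, 5, 7, 9, 11, 16}
|A +̂ A| = 6
(Reference bound: |A +̂ A| ≥ 2|A| - 3 for |A| ≥ 2, with |A| = 4 giving ≥ 5.)

|A +̂ A| = 6


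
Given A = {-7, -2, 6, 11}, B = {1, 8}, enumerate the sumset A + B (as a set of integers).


A + B = {a + b : a ∈ A, b ∈ B}.
Enumerate all |A|·|B| = 4·2 = 8 pairs (a, b) and collect distinct sums.
a = -7: -7+1=-6, -7+8=1
a = -2: -2+1=-1, -2+8=6
a = 6: 6+1=7, 6+8=14
a = 11: 11+1=12, 11+8=19
Collecting distinct sums: A + B = {-6, -1, 1, 6, 7, 12, 14, 19}
|A + B| = 8

A + B = {-6, -1, 1, 6, 7, 12, 14, 19}


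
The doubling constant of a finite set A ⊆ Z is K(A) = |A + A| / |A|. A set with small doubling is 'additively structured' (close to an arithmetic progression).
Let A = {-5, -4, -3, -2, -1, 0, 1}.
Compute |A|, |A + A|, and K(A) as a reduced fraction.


|A| = 7.
Compute A + A by enumerating all 49 pairs.
A + A = {-10, -9, -8, -7, -6, -5, -4, -3, -2, -1, 0, 1, 2}, so |A + A| = 13.
K = |A + A| / |A| = 13/7 (already in lowest terms) ≈ 1.8571.
Reference: AP of size 7 gives K = 13/7 ≈ 1.8571; a fully generic set of size 7 gives K ≈ 4.0000.

|A| = 7, |A + A| = 13, K = 13/7.


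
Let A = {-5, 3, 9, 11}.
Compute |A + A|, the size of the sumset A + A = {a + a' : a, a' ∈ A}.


A + A = {a + a' : a, a' ∈ A}; |A| = 4.
General bounds: 2|A| - 1 ≤ |A + A| ≤ |A|(|A|+1)/2, i.e. 7 ≤ |A + A| ≤ 10.
Lower bound 2|A|-1 is attained iff A is an arithmetic progression.
Enumerate sums a + a' for a ≤ a' (symmetric, so this suffices):
a = -5: -5+-5=-10, -5+3=-2, -5+9=4, -5+11=6
a = 3: 3+3=6, 3+9=12, 3+11=14
a = 9: 9+9=18, 9+11=20
a = 11: 11+11=22
Distinct sums: {-10, -2, 4, 6, 12, 14, 18, 20, 22}
|A + A| = 9

|A + A| = 9


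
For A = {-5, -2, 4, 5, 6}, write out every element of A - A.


A - A = {a - a' : a, a' ∈ A}.
Compute a - a' for each ordered pair (a, a'):
a = -5: -5--5=0, -5--2=-3, -5-4=-9, -5-5=-10, -5-6=-11
a = -2: -2--5=3, -2--2=0, -2-4=-6, -2-5=-7, -2-6=-8
a = 4: 4--5=9, 4--2=6, 4-4=0, 4-5=-1, 4-6=-2
a = 5: 5--5=10, 5--2=7, 5-4=1, 5-5=0, 5-6=-1
a = 6: 6--5=11, 6--2=8, 6-4=2, 6-5=1, 6-6=0
Collecting distinct values (and noting 0 appears from a-a):
A - A = {-11, -10, -9, -8, -7, -6, -3, -2, -1, 0, 1, 2, 3, 6, 7, 8, 9, 10, 11}
|A - A| = 19

A - A = {-11, -10, -9, -8, -7, -6, -3, -2, -1, 0, 1, 2, 3, 6, 7, 8, 9, 10, 11}


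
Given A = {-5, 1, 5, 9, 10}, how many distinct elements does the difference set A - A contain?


A - A = {a - a' : a, a' ∈ A}; |A| = 5.
Bounds: 2|A|-1 ≤ |A - A| ≤ |A|² - |A| + 1, i.e. 9 ≤ |A - A| ≤ 21.
Note: 0 ∈ A - A always (from a - a). The set is symmetric: if d ∈ A - A then -d ∈ A - A.
Enumerate nonzero differences d = a - a' with a > a' (then include -d):
Positive differences: {1, 4, 5, 6, 8, 9, 10, 14, 15}
Full difference set: {0} ∪ (positive diffs) ∪ (negative diffs).
|A - A| = 1 + 2·9 = 19 (matches direct enumeration: 19).

|A - A| = 19


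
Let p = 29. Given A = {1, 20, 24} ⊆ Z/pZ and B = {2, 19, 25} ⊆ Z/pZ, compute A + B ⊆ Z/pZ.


Work in Z/29Z: reduce every sum a + b modulo 29.
Enumerate all 9 pairs:
a = 1: 1+2=3, 1+19=20, 1+25=26
a = 20: 20+2=22, 20+19=10, 20+25=16
a = 24: 24+2=26, 24+19=14, 24+25=20
Distinct residues collected: {3, 10, 14, 16, 20, 22, 26}
|A + B| = 7 (out of 29 total residues).

A + B = {3, 10, 14, 16, 20, 22, 26}


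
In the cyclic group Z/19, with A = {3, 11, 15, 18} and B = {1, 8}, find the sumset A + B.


Work in Z/19Z: reduce every sum a + b modulo 19.
Enumerate all 8 pairs:
a = 3: 3+1=4, 3+8=11
a = 11: 11+1=12, 11+8=0
a = 15: 15+1=16, 15+8=4
a = 18: 18+1=0, 18+8=7
Distinct residues collected: {0, 4, 7, 11, 12, 16}
|A + B| = 6 (out of 19 total residues).

A + B = {0, 4, 7, 11, 12, 16}


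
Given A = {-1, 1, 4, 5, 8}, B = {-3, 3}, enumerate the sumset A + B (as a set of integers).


A + B = {a + b : a ∈ A, b ∈ B}.
Enumerate all |A|·|B| = 5·2 = 10 pairs (a, b) and collect distinct sums.
a = -1: -1+-3=-4, -1+3=2
a = 1: 1+-3=-2, 1+3=4
a = 4: 4+-3=1, 4+3=7
a = 5: 5+-3=2, 5+3=8
a = 8: 8+-3=5, 8+3=11
Collecting distinct sums: A + B = {-4, -2, 1, 2, 4, 5, 7, 8, 11}
|A + B| = 9

A + B = {-4, -2, 1, 2, 4, 5, 7, 8, 11}


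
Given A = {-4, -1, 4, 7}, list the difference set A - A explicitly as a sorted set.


A - A = {a - a' : a, a' ∈ A}.
Compute a - a' for each ordered pair (a, a'):
a = -4: -4--4=0, -4--1=-3, -4-4=-8, -4-7=-11
a = -1: -1--4=3, -1--1=0, -1-4=-5, -1-7=-8
a = 4: 4--4=8, 4--1=5, 4-4=0, 4-7=-3
a = 7: 7--4=11, 7--1=8, 7-4=3, 7-7=0
Collecting distinct values (and noting 0 appears from a-a):
A - A = {-11, -8, -5, -3, 0, 3, 5, 8, 11}
|A - A| = 9

A - A = {-11, -8, -5, -3, 0, 3, 5, 8, 11}


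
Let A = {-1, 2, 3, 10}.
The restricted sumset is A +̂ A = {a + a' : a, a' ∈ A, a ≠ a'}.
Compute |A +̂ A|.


Restricted sumset: A +̂ A = {a + a' : a ∈ A, a' ∈ A, a ≠ a'}.
Equivalently, take A + A and drop any sum 2a that is achievable ONLY as a + a for a ∈ A (i.e. sums representable only with equal summands).
Enumerate pairs (a, a') with a < a' (symmetric, so each unordered pair gives one sum; this covers all a ≠ a'):
  -1 + 2 = 1
  -1 + 3 = 2
  -1 + 10 = 9
  2 + 3 = 5
  2 + 10 = 12
  3 + 10 = 13
Collected distinct sums: {1, 2, 5, 9, 12, 13}
|A +̂ A| = 6
(Reference bound: |A +̂ A| ≥ 2|A| - 3 for |A| ≥ 2, with |A| = 4 giving ≥ 5.)

|A +̂ A| = 6


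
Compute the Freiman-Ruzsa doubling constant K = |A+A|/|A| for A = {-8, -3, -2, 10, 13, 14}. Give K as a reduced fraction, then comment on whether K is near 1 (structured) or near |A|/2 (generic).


|A| = 6.
Compute A + A by enumerating all 36 pairs.
A + A = {-16, -11, -10, -6, -5, -4, 2, 5, 6, 7, 8, 10, 11, 12, 20, 23, 24, 26, 27, 28}, so |A + A| = 20.
K = |A + A| / |A| = 20/6 = 10/3 ≈ 3.3333.
Reference: AP of size 6 gives K = 11/6 ≈ 1.8333; a fully generic set of size 6 gives K ≈ 3.5000.

|A| = 6, |A + A| = 20, K = 20/6 = 10/3.


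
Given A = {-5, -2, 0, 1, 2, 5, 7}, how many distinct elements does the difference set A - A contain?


A - A = {a - a' : a, a' ∈ A}; |A| = 7.
Bounds: 2|A|-1 ≤ |A - A| ≤ |A|² - |A| + 1, i.e. 13 ≤ |A - A| ≤ 43.
Note: 0 ∈ A - A always (from a - a). The set is symmetric: if d ∈ A - A then -d ∈ A - A.
Enumerate nonzero differences d = a - a' with a > a' (then include -d):
Positive differences: {1, 2, 3, 4, 5, 6, 7, 9, 10, 12}
Full difference set: {0} ∪ (positive diffs) ∪ (negative diffs).
|A - A| = 1 + 2·10 = 21 (matches direct enumeration: 21).

|A - A| = 21


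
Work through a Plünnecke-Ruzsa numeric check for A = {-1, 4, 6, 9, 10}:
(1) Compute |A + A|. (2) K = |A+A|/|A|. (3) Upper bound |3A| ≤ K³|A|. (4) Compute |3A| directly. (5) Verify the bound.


|A| = 5.
Step 1: Compute A + A by enumerating all 25 pairs.
A + A = {-2, 3, 5, 8, 9, 10, 12, 13, 14, 15, 16, 18, 19, 20}, so |A + A| = 14.
Step 2: Doubling constant K = |A + A|/|A| = 14/5 = 14/5 ≈ 2.8000.
Step 3: Plünnecke-Ruzsa gives |3A| ≤ K³·|A| = (2.8000)³ · 5 ≈ 109.7600.
Step 4: Compute 3A = A + A + A directly by enumerating all triples (a,b,c) ∈ A³; |3A| = 26.
Step 5: Check 26 ≤ 109.7600? Yes ✓.

K = 14/5, Plünnecke-Ruzsa bound K³|A| ≈ 109.7600, |3A| = 26, inequality holds.


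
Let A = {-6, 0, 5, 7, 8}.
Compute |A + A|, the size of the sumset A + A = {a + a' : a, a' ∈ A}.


A + A = {a + a' : a, a' ∈ A}; |A| = 5.
General bounds: 2|A| - 1 ≤ |A + A| ≤ |A|(|A|+1)/2, i.e. 9 ≤ |A + A| ≤ 15.
Lower bound 2|A|-1 is attained iff A is an arithmetic progression.
Enumerate sums a + a' for a ≤ a' (symmetric, so this suffices):
a = -6: -6+-6=-12, -6+0=-6, -6+5=-1, -6+7=1, -6+8=2
a = 0: 0+0=0, 0+5=5, 0+7=7, 0+8=8
a = 5: 5+5=10, 5+7=12, 5+8=13
a = 7: 7+7=14, 7+8=15
a = 8: 8+8=16
Distinct sums: {-12, -6, -1, 0, 1, 2, 5, 7, 8, 10, 12, 13, 14, 15, 16}
|A + A| = 15

|A + A| = 15


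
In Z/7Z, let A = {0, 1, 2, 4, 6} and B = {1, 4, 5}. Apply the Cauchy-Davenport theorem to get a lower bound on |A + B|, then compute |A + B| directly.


Cauchy-Davenport: |A + B| ≥ min(p, |A| + |B| - 1) for A, B nonempty in Z/pZ.
|A| = 5, |B| = 3, p = 7.
CD lower bound = min(7, 5 + 3 - 1) = min(7, 7) = 7.
Compute A + B mod 7 directly:
a = 0: 0+1=1, 0+4=4, 0+5=5
a = 1: 1+1=2, 1+4=5, 1+5=6
a = 2: 2+1=3, 2+4=6, 2+5=0
a = 4: 4+1=5, 4+4=1, 4+5=2
a = 6: 6+1=0, 6+4=3, 6+5=4
A + B = {0, 1, 2, 3, 4, 5, 6}, so |A + B| = 7.
Verify: 7 ≥ 7? Yes ✓.

CD lower bound = 7, actual |A + B| = 7.


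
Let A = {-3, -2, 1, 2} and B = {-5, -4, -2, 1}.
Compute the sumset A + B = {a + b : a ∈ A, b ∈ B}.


A + B = {a + b : a ∈ A, b ∈ B}.
Enumerate all |A|·|B| = 4·4 = 16 pairs (a, b) and collect distinct sums.
a = -3: -3+-5=-8, -3+-4=-7, -3+-2=-5, -3+1=-2
a = -2: -2+-5=-7, -2+-4=-6, -2+-2=-4, -2+1=-1
a = 1: 1+-5=-4, 1+-4=-3, 1+-2=-1, 1+1=2
a = 2: 2+-5=-3, 2+-4=-2, 2+-2=0, 2+1=3
Collecting distinct sums: A + B = {-8, -7, -6, -5, -4, -3, -2, -1, 0, 2, 3}
|A + B| = 11

A + B = {-8, -7, -6, -5, -4, -3, -2, -1, 0, 2, 3}


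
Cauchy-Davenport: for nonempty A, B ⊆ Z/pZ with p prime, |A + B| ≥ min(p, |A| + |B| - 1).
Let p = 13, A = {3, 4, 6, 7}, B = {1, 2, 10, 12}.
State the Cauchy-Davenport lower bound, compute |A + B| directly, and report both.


Cauchy-Davenport: |A + B| ≥ min(p, |A| + |B| - 1) for A, B nonempty in Z/pZ.
|A| = 4, |B| = 4, p = 13.
CD lower bound = min(13, 4 + 4 - 1) = min(13, 7) = 7.
Compute A + B mod 13 directly:
a = 3: 3+1=4, 3+2=5, 3+10=0, 3+12=2
a = 4: 4+1=5, 4+2=6, 4+10=1, 4+12=3
a = 6: 6+1=7, 6+2=8, 6+10=3, 6+12=5
a = 7: 7+1=8, 7+2=9, 7+10=4, 7+12=6
A + B = {0, 1, 2, 3, 4, 5, 6, 7, 8, 9}, so |A + B| = 10.
Verify: 10 ≥ 7? Yes ✓.

CD lower bound = 7, actual |A + B| = 10.


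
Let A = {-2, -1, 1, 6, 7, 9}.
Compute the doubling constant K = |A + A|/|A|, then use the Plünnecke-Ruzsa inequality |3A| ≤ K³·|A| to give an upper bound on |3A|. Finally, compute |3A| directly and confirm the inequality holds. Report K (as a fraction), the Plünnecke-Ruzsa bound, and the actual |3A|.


|A| = 6.
Step 1: Compute A + A by enumerating all 36 pairs.
A + A = {-4, -3, -2, -1, 0, 2, 4, 5, 6, 7, 8, 10, 12, 13, 14, 15, 16, 18}, so |A + A| = 18.
Step 2: Doubling constant K = |A + A|/|A| = 18/6 = 18/6 ≈ 3.0000.
Step 3: Plünnecke-Ruzsa gives |3A| ≤ K³·|A| = (3.0000)³ · 6 ≈ 162.0000.
Step 4: Compute 3A = A + A + A directly by enumerating all triples (a,b,c) ∈ A³; |3A| = 33.
Step 5: Check 33 ≤ 162.0000? Yes ✓.

K = 18/6, Plünnecke-Ruzsa bound K³|A| ≈ 162.0000, |3A| = 33, inequality holds.


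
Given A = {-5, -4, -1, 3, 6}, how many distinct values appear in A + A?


A + A = {a + a' : a, a' ∈ A}; |A| = 5.
General bounds: 2|A| - 1 ≤ |A + A| ≤ |A|(|A|+1)/2, i.e. 9 ≤ |A + A| ≤ 15.
Lower bound 2|A|-1 is attained iff A is an arithmetic progression.
Enumerate sums a + a' for a ≤ a' (symmetric, so this suffices):
a = -5: -5+-5=-10, -5+-4=-9, -5+-1=-6, -5+3=-2, -5+6=1
a = -4: -4+-4=-8, -4+-1=-5, -4+3=-1, -4+6=2
a = -1: -1+-1=-2, -1+3=2, -1+6=5
a = 3: 3+3=6, 3+6=9
a = 6: 6+6=12
Distinct sums: {-10, -9, -8, -6, -5, -2, -1, 1, 2, 5, 6, 9, 12}
|A + A| = 13

|A + A| = 13


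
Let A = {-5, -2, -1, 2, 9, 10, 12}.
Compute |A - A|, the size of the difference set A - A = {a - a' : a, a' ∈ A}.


A - A = {a - a' : a, a' ∈ A}; |A| = 7.
Bounds: 2|A|-1 ≤ |A - A| ≤ |A|² - |A| + 1, i.e. 13 ≤ |A - A| ≤ 43.
Note: 0 ∈ A - A always (from a - a). The set is symmetric: if d ∈ A - A then -d ∈ A - A.
Enumerate nonzero differences d = a - a' with a > a' (then include -d):
Positive differences: {1, 2, 3, 4, 7, 8, 10, 11, 12, 13, 14, 15, 17}
Full difference set: {0} ∪ (positive diffs) ∪ (negative diffs).
|A - A| = 1 + 2·13 = 27 (matches direct enumeration: 27).

|A - A| = 27


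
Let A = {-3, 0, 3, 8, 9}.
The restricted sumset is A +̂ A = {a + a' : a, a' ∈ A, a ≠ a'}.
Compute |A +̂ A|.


Restricted sumset: A +̂ A = {a + a' : a ∈ A, a' ∈ A, a ≠ a'}.
Equivalently, take A + A and drop any sum 2a that is achievable ONLY as a + a for a ∈ A (i.e. sums representable only with equal summands).
Enumerate pairs (a, a') with a < a' (symmetric, so each unordered pair gives one sum; this covers all a ≠ a'):
  -3 + 0 = -3
  -3 + 3 = 0
  -3 + 8 = 5
  -3 + 9 = 6
  0 + 3 = 3
  0 + 8 = 8
  0 + 9 = 9
  3 + 8 = 11
  3 + 9 = 12
  8 + 9 = 17
Collected distinct sums: {-3, 0, 3, 5, 6, 8, 9, 11, 12, 17}
|A +̂ A| = 10
(Reference bound: |A +̂ A| ≥ 2|A| - 3 for |A| ≥ 2, with |A| = 5 giving ≥ 7.)

|A +̂ A| = 10


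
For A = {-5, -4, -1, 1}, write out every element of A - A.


A - A = {a - a' : a, a' ∈ A}.
Compute a - a' for each ordered pair (a, a'):
a = -5: -5--5=0, -5--4=-1, -5--1=-4, -5-1=-6
a = -4: -4--5=1, -4--4=0, -4--1=-3, -4-1=-5
a = -1: -1--5=4, -1--4=3, -1--1=0, -1-1=-2
a = 1: 1--5=6, 1--4=5, 1--1=2, 1-1=0
Collecting distinct values (and noting 0 appears from a-a):
A - A = {-6, -5, -4, -3, -2, -1, 0, 1, 2, 3, 4, 5, 6}
|A - A| = 13

A - A = {-6, -5, -4, -3, -2, -1, 0, 1, 2, 3, 4, 5, 6}


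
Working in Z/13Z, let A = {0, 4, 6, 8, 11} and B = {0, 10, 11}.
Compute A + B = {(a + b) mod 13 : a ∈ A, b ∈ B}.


Work in Z/13Z: reduce every sum a + b modulo 13.
Enumerate all 15 pairs:
a = 0: 0+0=0, 0+10=10, 0+11=11
a = 4: 4+0=4, 4+10=1, 4+11=2
a = 6: 6+0=6, 6+10=3, 6+11=4
a = 8: 8+0=8, 8+10=5, 8+11=6
a = 11: 11+0=11, 11+10=8, 11+11=9
Distinct residues collected: {0, 1, 2, 3, 4, 5, 6, 8, 9, 10, 11}
|A + B| = 11 (out of 13 total residues).

A + B = {0, 1, 2, 3, 4, 5, 6, 8, 9, 10, 11}


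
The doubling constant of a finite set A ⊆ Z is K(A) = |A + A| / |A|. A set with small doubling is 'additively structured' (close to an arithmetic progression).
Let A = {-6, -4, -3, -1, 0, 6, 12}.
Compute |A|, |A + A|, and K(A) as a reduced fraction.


|A| = 7.
Compute A + A by enumerating all 49 pairs.
A + A = {-12, -10, -9, -8, -7, -6, -5, -4, -3, -2, -1, 0, 2, 3, 5, 6, 8, 9, 11, 12, 18, 24}, so |A + A| = 22.
K = |A + A| / |A| = 22/7 (already in lowest terms) ≈ 3.1429.
Reference: AP of size 7 gives K = 13/7 ≈ 1.8571; a fully generic set of size 7 gives K ≈ 4.0000.

|A| = 7, |A + A| = 22, K = 22/7.


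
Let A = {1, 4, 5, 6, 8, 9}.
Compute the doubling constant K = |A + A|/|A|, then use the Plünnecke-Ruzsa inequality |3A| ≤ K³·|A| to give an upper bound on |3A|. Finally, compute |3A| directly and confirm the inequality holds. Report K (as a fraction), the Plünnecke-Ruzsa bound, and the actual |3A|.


|A| = 6.
Step 1: Compute A + A by enumerating all 36 pairs.
A + A = {2, 5, 6, 7, 8, 9, 10, 11, 12, 13, 14, 15, 16, 17, 18}, so |A + A| = 15.
Step 2: Doubling constant K = |A + A|/|A| = 15/6 = 15/6 ≈ 2.5000.
Step 3: Plünnecke-Ruzsa gives |3A| ≤ K³·|A| = (2.5000)³ · 6 ≈ 93.7500.
Step 4: Compute 3A = A + A + A directly by enumerating all triples (a,b,c) ∈ A³; |3A| = 23.
Step 5: Check 23 ≤ 93.7500? Yes ✓.

K = 15/6, Plünnecke-Ruzsa bound K³|A| ≈ 93.7500, |3A| = 23, inequality holds.


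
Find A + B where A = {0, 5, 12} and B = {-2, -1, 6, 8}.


A + B = {a + b : a ∈ A, b ∈ B}.
Enumerate all |A|·|B| = 3·4 = 12 pairs (a, b) and collect distinct sums.
a = 0: 0+-2=-2, 0+-1=-1, 0+6=6, 0+8=8
a = 5: 5+-2=3, 5+-1=4, 5+6=11, 5+8=13
a = 12: 12+-2=10, 12+-1=11, 12+6=18, 12+8=20
Collecting distinct sums: A + B = {-2, -1, 3, 4, 6, 8, 10, 11, 13, 18, 20}
|A + B| = 11

A + B = {-2, -1, 3, 4, 6, 8, 10, 11, 13, 18, 20}


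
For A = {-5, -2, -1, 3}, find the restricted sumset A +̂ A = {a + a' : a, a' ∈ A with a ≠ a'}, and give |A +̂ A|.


Restricted sumset: A +̂ A = {a + a' : a ∈ A, a' ∈ A, a ≠ a'}.
Equivalently, take A + A and drop any sum 2a that is achievable ONLY as a + a for a ∈ A (i.e. sums representable only with equal summands).
Enumerate pairs (a, a') with a < a' (symmetric, so each unordered pair gives one sum; this covers all a ≠ a'):
  -5 + -2 = -7
  -5 + -1 = -6
  -5 + 3 = -2
  -2 + -1 = -3
  -2 + 3 = 1
  -1 + 3 = 2
Collected distinct sums: {-7, -6, -3, -2, 1, 2}
|A +̂ A| = 6
(Reference bound: |A +̂ A| ≥ 2|A| - 3 for |A| ≥ 2, with |A| = 4 giving ≥ 5.)

|A +̂ A| = 6


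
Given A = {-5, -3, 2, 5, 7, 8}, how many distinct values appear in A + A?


A + A = {a + a' : a, a' ∈ A}; |A| = 6.
General bounds: 2|A| - 1 ≤ |A + A| ≤ |A|(|A|+1)/2, i.e. 11 ≤ |A + A| ≤ 21.
Lower bound 2|A|-1 is attained iff A is an arithmetic progression.
Enumerate sums a + a' for a ≤ a' (symmetric, so this suffices):
a = -5: -5+-5=-10, -5+-3=-8, -5+2=-3, -5+5=0, -5+7=2, -5+8=3
a = -3: -3+-3=-6, -3+2=-1, -3+5=2, -3+7=4, -3+8=5
a = 2: 2+2=4, 2+5=7, 2+7=9, 2+8=10
a = 5: 5+5=10, 5+7=12, 5+8=13
a = 7: 7+7=14, 7+8=15
a = 8: 8+8=16
Distinct sums: {-10, -8, -6, -3, -1, 0, 2, 3, 4, 5, 7, 9, 10, 12, 13, 14, 15, 16}
|A + A| = 18

|A + A| = 18


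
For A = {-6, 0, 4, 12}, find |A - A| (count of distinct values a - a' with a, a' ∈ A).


A - A = {a - a' : a, a' ∈ A}; |A| = 4.
Bounds: 2|A|-1 ≤ |A - A| ≤ |A|² - |A| + 1, i.e. 7 ≤ |A - A| ≤ 13.
Note: 0 ∈ A - A always (from a - a). The set is symmetric: if d ∈ A - A then -d ∈ A - A.
Enumerate nonzero differences d = a - a' with a > a' (then include -d):
Positive differences: {4, 6, 8, 10, 12, 18}
Full difference set: {0} ∪ (positive diffs) ∪ (negative diffs).
|A - A| = 1 + 2·6 = 13 (matches direct enumeration: 13).

|A - A| = 13


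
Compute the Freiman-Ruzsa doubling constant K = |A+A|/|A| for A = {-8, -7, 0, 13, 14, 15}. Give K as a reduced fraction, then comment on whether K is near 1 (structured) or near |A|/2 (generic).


|A| = 6.
Compute A + A by enumerating all 36 pairs.
A + A = {-16, -15, -14, -8, -7, 0, 5, 6, 7, 8, 13, 14, 15, 26, 27, 28, 29, 30}, so |A + A| = 18.
K = |A + A| / |A| = 18/6 = 3/1 ≈ 3.0000.
Reference: AP of size 6 gives K = 11/6 ≈ 1.8333; a fully generic set of size 6 gives K ≈ 3.5000.

|A| = 6, |A + A| = 18, K = 18/6 = 3/1.


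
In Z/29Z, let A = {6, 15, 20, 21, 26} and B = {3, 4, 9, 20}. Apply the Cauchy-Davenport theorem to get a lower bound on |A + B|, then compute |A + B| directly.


Cauchy-Davenport: |A + B| ≥ min(p, |A| + |B| - 1) for A, B nonempty in Z/pZ.
|A| = 5, |B| = 4, p = 29.
CD lower bound = min(29, 5 + 4 - 1) = min(29, 8) = 8.
Compute A + B mod 29 directly:
a = 6: 6+3=9, 6+4=10, 6+9=15, 6+20=26
a = 15: 15+3=18, 15+4=19, 15+9=24, 15+20=6
a = 20: 20+3=23, 20+4=24, 20+9=0, 20+20=11
a = 21: 21+3=24, 21+4=25, 21+9=1, 21+20=12
a = 26: 26+3=0, 26+4=1, 26+9=6, 26+20=17
A + B = {0, 1, 6, 9, 10, 11, 12, 15, 17, 18, 19, 23, 24, 25, 26}, so |A + B| = 15.
Verify: 15 ≥ 8? Yes ✓.

CD lower bound = 8, actual |A + B| = 15.


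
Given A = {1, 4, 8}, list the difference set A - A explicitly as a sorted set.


A - A = {a - a' : a, a' ∈ A}.
Compute a - a' for each ordered pair (a, a'):
a = 1: 1-1=0, 1-4=-3, 1-8=-7
a = 4: 4-1=3, 4-4=0, 4-8=-4
a = 8: 8-1=7, 8-4=4, 8-8=0
Collecting distinct values (and noting 0 appears from a-a):
A - A = {-7, -4, -3, 0, 3, 4, 7}
|A - A| = 7

A - A = {-7, -4, -3, 0, 3, 4, 7}


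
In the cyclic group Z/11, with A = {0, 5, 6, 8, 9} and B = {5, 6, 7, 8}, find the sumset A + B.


Work in Z/11Z: reduce every sum a + b modulo 11.
Enumerate all 20 pairs:
a = 0: 0+5=5, 0+6=6, 0+7=7, 0+8=8
a = 5: 5+5=10, 5+6=0, 5+7=1, 5+8=2
a = 6: 6+5=0, 6+6=1, 6+7=2, 6+8=3
a = 8: 8+5=2, 8+6=3, 8+7=4, 8+8=5
a = 9: 9+5=3, 9+6=4, 9+7=5, 9+8=6
Distinct residues collected: {0, 1, 2, 3, 4, 5, 6, 7, 8, 10}
|A + B| = 10 (out of 11 total residues).

A + B = {0, 1, 2, 3, 4, 5, 6, 7, 8, 10}


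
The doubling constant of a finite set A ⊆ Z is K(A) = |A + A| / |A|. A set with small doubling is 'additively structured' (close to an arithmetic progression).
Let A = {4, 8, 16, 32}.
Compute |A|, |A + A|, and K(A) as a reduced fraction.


|A| = 4.
Compute A + A by enumerating all 16 pairs.
A + A = {8, 12, 16, 20, 24, 32, 36, 40, 48, 64}, so |A + A| = 10.
K = |A + A| / |A| = 10/4 = 5/2 ≈ 2.5000.
Reference: AP of size 4 gives K = 7/4 ≈ 1.7500; a fully generic set of size 4 gives K ≈ 2.5000.

|A| = 4, |A + A| = 10, K = 10/4 = 5/2.


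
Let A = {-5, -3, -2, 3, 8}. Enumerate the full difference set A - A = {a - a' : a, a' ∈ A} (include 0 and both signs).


A - A = {a - a' : a, a' ∈ A}.
Compute a - a' for each ordered pair (a, a'):
a = -5: -5--5=0, -5--3=-2, -5--2=-3, -5-3=-8, -5-8=-13
a = -3: -3--5=2, -3--3=0, -3--2=-1, -3-3=-6, -3-8=-11
a = -2: -2--5=3, -2--3=1, -2--2=0, -2-3=-5, -2-8=-10
a = 3: 3--5=8, 3--3=6, 3--2=5, 3-3=0, 3-8=-5
a = 8: 8--5=13, 8--3=11, 8--2=10, 8-3=5, 8-8=0
Collecting distinct values (and noting 0 appears from a-a):
A - A = {-13, -11, -10, -8, -6, -5, -3, -2, -1, 0, 1, 2, 3, 5, 6, 8, 10, 11, 13}
|A - A| = 19

A - A = {-13, -11, -10, -8, -6, -5, -3, -2, -1, 0, 1, 2, 3, 5, 6, 8, 10, 11, 13}


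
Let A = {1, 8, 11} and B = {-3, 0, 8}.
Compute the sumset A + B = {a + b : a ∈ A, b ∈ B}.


A + B = {a + b : a ∈ A, b ∈ B}.
Enumerate all |A|·|B| = 3·3 = 9 pairs (a, b) and collect distinct sums.
a = 1: 1+-3=-2, 1+0=1, 1+8=9
a = 8: 8+-3=5, 8+0=8, 8+8=16
a = 11: 11+-3=8, 11+0=11, 11+8=19
Collecting distinct sums: A + B = {-2, 1, 5, 8, 9, 11, 16, 19}
|A + B| = 8

A + B = {-2, 1, 5, 8, 9, 11, 16, 19}


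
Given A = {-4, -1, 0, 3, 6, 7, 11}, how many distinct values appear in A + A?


A + A = {a + a' : a, a' ∈ A}; |A| = 7.
General bounds: 2|A| - 1 ≤ |A + A| ≤ |A|(|A|+1)/2, i.e. 13 ≤ |A + A| ≤ 28.
Lower bound 2|A|-1 is attained iff A is an arithmetic progression.
Enumerate sums a + a' for a ≤ a' (symmetric, so this suffices):
a = -4: -4+-4=-8, -4+-1=-5, -4+0=-4, -4+3=-1, -4+6=2, -4+7=3, -4+11=7
a = -1: -1+-1=-2, -1+0=-1, -1+3=2, -1+6=5, -1+7=6, -1+11=10
a = 0: 0+0=0, 0+3=3, 0+6=6, 0+7=7, 0+11=11
a = 3: 3+3=6, 3+6=9, 3+7=10, 3+11=14
a = 6: 6+6=12, 6+7=13, 6+11=17
a = 7: 7+7=14, 7+11=18
a = 11: 11+11=22
Distinct sums: {-8, -5, -4, -2, -1, 0, 2, 3, 5, 6, 7, 9, 10, 11, 12, 13, 14, 17, 18, 22}
|A + A| = 20

|A + A| = 20


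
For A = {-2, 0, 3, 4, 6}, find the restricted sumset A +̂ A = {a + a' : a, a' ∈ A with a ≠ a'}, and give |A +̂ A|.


Restricted sumset: A +̂ A = {a + a' : a ∈ A, a' ∈ A, a ≠ a'}.
Equivalently, take A + A and drop any sum 2a that is achievable ONLY as a + a for a ∈ A (i.e. sums representable only with equal summands).
Enumerate pairs (a, a') with a < a' (symmetric, so each unordered pair gives one sum; this covers all a ≠ a'):
  -2 + 0 = -2
  -2 + 3 = 1
  -2 + 4 = 2
  -2 + 6 = 4
  0 + 3 = 3
  0 + 4 = 4
  0 + 6 = 6
  3 + 4 = 7
  3 + 6 = 9
  4 + 6 = 10
Collected distinct sums: {-2, 1, 2, 3, 4, 6, 7, 9, 10}
|A +̂ A| = 9
(Reference bound: |A +̂ A| ≥ 2|A| - 3 for |A| ≥ 2, with |A| = 5 giving ≥ 7.)

|A +̂ A| = 9


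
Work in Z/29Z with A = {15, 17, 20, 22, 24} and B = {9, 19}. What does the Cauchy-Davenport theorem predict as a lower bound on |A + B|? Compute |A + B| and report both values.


Cauchy-Davenport: |A + B| ≥ min(p, |A| + |B| - 1) for A, B nonempty in Z/pZ.
|A| = 5, |B| = 2, p = 29.
CD lower bound = min(29, 5 + 2 - 1) = min(29, 6) = 6.
Compute A + B mod 29 directly:
a = 15: 15+9=24, 15+19=5
a = 17: 17+9=26, 17+19=7
a = 20: 20+9=0, 20+19=10
a = 22: 22+9=2, 22+19=12
a = 24: 24+9=4, 24+19=14
A + B = {0, 2, 4, 5, 7, 10, 12, 14, 24, 26}, so |A + B| = 10.
Verify: 10 ≥ 6? Yes ✓.

CD lower bound = 6, actual |A + B| = 10.


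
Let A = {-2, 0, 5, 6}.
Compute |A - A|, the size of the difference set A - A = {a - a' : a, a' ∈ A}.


A - A = {a - a' : a, a' ∈ A}; |A| = 4.
Bounds: 2|A|-1 ≤ |A - A| ≤ |A|² - |A| + 1, i.e. 7 ≤ |A - A| ≤ 13.
Note: 0 ∈ A - A always (from a - a). The set is symmetric: if d ∈ A - A then -d ∈ A - A.
Enumerate nonzero differences d = a - a' with a > a' (then include -d):
Positive differences: {1, 2, 5, 6, 7, 8}
Full difference set: {0} ∪ (positive diffs) ∪ (negative diffs).
|A - A| = 1 + 2·6 = 13 (matches direct enumeration: 13).

|A - A| = 13


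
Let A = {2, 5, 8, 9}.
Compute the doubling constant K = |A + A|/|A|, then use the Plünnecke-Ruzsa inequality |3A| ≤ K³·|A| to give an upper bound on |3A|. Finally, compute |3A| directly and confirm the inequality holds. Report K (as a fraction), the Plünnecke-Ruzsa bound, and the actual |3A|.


|A| = 4.
Step 1: Compute A + A by enumerating all 16 pairs.
A + A = {4, 7, 10, 11, 13, 14, 16, 17, 18}, so |A + A| = 9.
Step 2: Doubling constant K = |A + A|/|A| = 9/4 = 9/4 ≈ 2.2500.
Step 3: Plünnecke-Ruzsa gives |3A| ≤ K³·|A| = (2.2500)³ · 4 ≈ 45.5625.
Step 4: Compute 3A = A + A + A directly by enumerating all triples (a,b,c) ∈ A³; |3A| = 16.
Step 5: Check 16 ≤ 45.5625? Yes ✓.

K = 9/4, Plünnecke-Ruzsa bound K³|A| ≈ 45.5625, |3A| = 16, inequality holds.


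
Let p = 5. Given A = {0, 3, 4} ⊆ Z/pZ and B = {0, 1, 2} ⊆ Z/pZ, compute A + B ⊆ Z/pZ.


Work in Z/5Z: reduce every sum a + b modulo 5.
Enumerate all 9 pairs:
a = 0: 0+0=0, 0+1=1, 0+2=2
a = 3: 3+0=3, 3+1=4, 3+2=0
a = 4: 4+0=4, 4+1=0, 4+2=1
Distinct residues collected: {0, 1, 2, 3, 4}
|A + B| = 5 (out of 5 total residues).

A + B = {0, 1, 2, 3, 4}


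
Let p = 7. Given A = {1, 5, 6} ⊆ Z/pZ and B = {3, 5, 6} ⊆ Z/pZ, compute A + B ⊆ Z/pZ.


Work in Z/7Z: reduce every sum a + b modulo 7.
Enumerate all 9 pairs:
a = 1: 1+3=4, 1+5=6, 1+6=0
a = 5: 5+3=1, 5+5=3, 5+6=4
a = 6: 6+3=2, 6+5=4, 6+6=5
Distinct residues collected: {0, 1, 2, 3, 4, 5, 6}
|A + B| = 7 (out of 7 total residues).

A + B = {0, 1, 2, 3, 4, 5, 6}


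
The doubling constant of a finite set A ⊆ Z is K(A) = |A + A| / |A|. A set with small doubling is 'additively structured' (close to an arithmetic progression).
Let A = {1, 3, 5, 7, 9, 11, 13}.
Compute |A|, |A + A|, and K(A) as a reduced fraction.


|A| = 7.
Compute A + A by enumerating all 49 pairs.
A + A = {2, 4, 6, 8, 10, 12, 14, 16, 18, 20, 22, 24, 26}, so |A + A| = 13.
K = |A + A| / |A| = 13/7 (already in lowest terms) ≈ 1.8571.
Reference: AP of size 7 gives K = 13/7 ≈ 1.8571; a fully generic set of size 7 gives K ≈ 4.0000.

|A| = 7, |A + A| = 13, K = 13/7.


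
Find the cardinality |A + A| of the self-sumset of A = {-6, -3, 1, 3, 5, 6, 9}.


A + A = {a + a' : a, a' ∈ A}; |A| = 7.
General bounds: 2|A| - 1 ≤ |A + A| ≤ |A|(|A|+1)/2, i.e. 13 ≤ |A + A| ≤ 28.
Lower bound 2|A|-1 is attained iff A is an arithmetic progression.
Enumerate sums a + a' for a ≤ a' (symmetric, so this suffices):
a = -6: -6+-6=-12, -6+-3=-9, -6+1=-5, -6+3=-3, -6+5=-1, -6+6=0, -6+9=3
a = -3: -3+-3=-6, -3+1=-2, -3+3=0, -3+5=2, -3+6=3, -3+9=6
a = 1: 1+1=2, 1+3=4, 1+5=6, 1+6=7, 1+9=10
a = 3: 3+3=6, 3+5=8, 3+6=9, 3+9=12
a = 5: 5+5=10, 5+6=11, 5+9=14
a = 6: 6+6=12, 6+9=15
a = 9: 9+9=18
Distinct sums: {-12, -9, -6, -5, -3, -2, -1, 0, 2, 3, 4, 6, 7, 8, 9, 10, 11, 12, 14, 15, 18}
|A + A| = 21

|A + A| = 21


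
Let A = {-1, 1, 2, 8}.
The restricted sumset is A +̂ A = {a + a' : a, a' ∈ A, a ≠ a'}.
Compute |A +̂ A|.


Restricted sumset: A +̂ A = {a + a' : a ∈ A, a' ∈ A, a ≠ a'}.
Equivalently, take A + A and drop any sum 2a that is achievable ONLY as a + a for a ∈ A (i.e. sums representable only with equal summands).
Enumerate pairs (a, a') with a < a' (symmetric, so each unordered pair gives one sum; this covers all a ≠ a'):
  -1 + 1 = 0
  -1 + 2 = 1
  -1 + 8 = 7
  1 + 2 = 3
  1 + 8 = 9
  2 + 8 = 10
Collected distinct sums: {0, 1, 3, 7, 9, 10}
|A +̂ A| = 6
(Reference bound: |A +̂ A| ≥ 2|A| - 3 for |A| ≥ 2, with |A| = 4 giving ≥ 5.)

|A +̂ A| = 6


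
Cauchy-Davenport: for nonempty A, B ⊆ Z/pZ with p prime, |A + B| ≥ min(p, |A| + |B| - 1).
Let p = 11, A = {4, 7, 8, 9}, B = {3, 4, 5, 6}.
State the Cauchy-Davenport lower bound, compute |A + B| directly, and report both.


Cauchy-Davenport: |A + B| ≥ min(p, |A| + |B| - 1) for A, B nonempty in Z/pZ.
|A| = 4, |B| = 4, p = 11.
CD lower bound = min(11, 4 + 4 - 1) = min(11, 7) = 7.
Compute A + B mod 11 directly:
a = 4: 4+3=7, 4+4=8, 4+5=9, 4+6=10
a = 7: 7+3=10, 7+4=0, 7+5=1, 7+6=2
a = 8: 8+3=0, 8+4=1, 8+5=2, 8+6=3
a = 9: 9+3=1, 9+4=2, 9+5=3, 9+6=4
A + B = {0, 1, 2, 3, 4, 7, 8, 9, 10}, so |A + B| = 9.
Verify: 9 ≥ 7? Yes ✓.

CD lower bound = 7, actual |A + B| = 9.


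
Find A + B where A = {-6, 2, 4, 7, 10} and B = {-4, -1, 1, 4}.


A + B = {a + b : a ∈ A, b ∈ B}.
Enumerate all |A|·|B| = 5·4 = 20 pairs (a, b) and collect distinct sums.
a = -6: -6+-4=-10, -6+-1=-7, -6+1=-5, -6+4=-2
a = 2: 2+-4=-2, 2+-1=1, 2+1=3, 2+4=6
a = 4: 4+-4=0, 4+-1=3, 4+1=5, 4+4=8
a = 7: 7+-4=3, 7+-1=6, 7+1=8, 7+4=11
a = 10: 10+-4=6, 10+-1=9, 10+1=11, 10+4=14
Collecting distinct sums: A + B = {-10, -7, -5, -2, 0, 1, 3, 5, 6, 8, 9, 11, 14}
|A + B| = 13

A + B = {-10, -7, -5, -2, 0, 1, 3, 5, 6, 8, 9, 11, 14}


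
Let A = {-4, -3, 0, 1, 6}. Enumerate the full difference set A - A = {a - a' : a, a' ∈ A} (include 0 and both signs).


A - A = {a - a' : a, a' ∈ A}.
Compute a - a' for each ordered pair (a, a'):
a = -4: -4--4=0, -4--3=-1, -4-0=-4, -4-1=-5, -4-6=-10
a = -3: -3--4=1, -3--3=0, -3-0=-3, -3-1=-4, -3-6=-9
a = 0: 0--4=4, 0--3=3, 0-0=0, 0-1=-1, 0-6=-6
a = 1: 1--4=5, 1--3=4, 1-0=1, 1-1=0, 1-6=-5
a = 6: 6--4=10, 6--3=9, 6-0=6, 6-1=5, 6-6=0
Collecting distinct values (and noting 0 appears from a-a):
A - A = {-10, -9, -6, -5, -4, -3, -1, 0, 1, 3, 4, 5, 6, 9, 10}
|A - A| = 15

A - A = {-10, -9, -6, -5, -4, -3, -1, 0, 1, 3, 4, 5, 6, 9, 10}


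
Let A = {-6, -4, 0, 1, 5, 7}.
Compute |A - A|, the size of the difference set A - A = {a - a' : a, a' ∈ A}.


A - A = {a - a' : a, a' ∈ A}; |A| = 6.
Bounds: 2|A|-1 ≤ |A - A| ≤ |A|² - |A| + 1, i.e. 11 ≤ |A - A| ≤ 31.
Note: 0 ∈ A - A always (from a - a). The set is symmetric: if d ∈ A - A then -d ∈ A - A.
Enumerate nonzero differences d = a - a' with a > a' (then include -d):
Positive differences: {1, 2, 4, 5, 6, 7, 9, 11, 13}
Full difference set: {0} ∪ (positive diffs) ∪ (negative diffs).
|A - A| = 1 + 2·9 = 19 (matches direct enumeration: 19).

|A - A| = 19


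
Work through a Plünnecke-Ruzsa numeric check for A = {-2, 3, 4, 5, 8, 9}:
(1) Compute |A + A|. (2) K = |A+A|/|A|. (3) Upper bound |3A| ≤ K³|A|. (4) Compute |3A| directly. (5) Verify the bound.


|A| = 6.
Step 1: Compute A + A by enumerating all 36 pairs.
A + A = {-4, 1, 2, 3, 6, 7, 8, 9, 10, 11, 12, 13, 14, 16, 17, 18}, so |A + A| = 16.
Step 2: Doubling constant K = |A + A|/|A| = 16/6 = 16/6 ≈ 2.6667.
Step 3: Plünnecke-Ruzsa gives |3A| ≤ K³·|A| = (2.6667)³ · 6 ≈ 113.7778.
Step 4: Compute 3A = A + A + A directly by enumerating all triples (a,b,c) ∈ A³; |3A| = 28.
Step 5: Check 28 ≤ 113.7778? Yes ✓.

K = 16/6, Plünnecke-Ruzsa bound K³|A| ≈ 113.7778, |3A| = 28, inequality holds.
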